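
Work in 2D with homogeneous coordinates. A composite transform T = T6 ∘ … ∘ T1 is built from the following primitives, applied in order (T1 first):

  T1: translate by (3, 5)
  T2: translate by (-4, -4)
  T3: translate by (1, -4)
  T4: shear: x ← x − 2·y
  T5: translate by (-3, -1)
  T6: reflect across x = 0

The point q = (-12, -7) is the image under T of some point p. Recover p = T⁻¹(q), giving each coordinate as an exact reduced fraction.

T1 = [1 0 3; 0 1 5; 0 0 1]
T2·T1 = [1 0 -1; 0 1 1; 0 0 1]
T3·…·T1 = [1 0 0; 0 1 -3; 0 0 1]
T4·…·T1 = [1 -2 6; 0 1 -3; 0 0 1]
T5·…·T1 = [1 -2 3; 0 1 -4; 0 0 1]
T6·…·T1 = [-1 2 -3; 0 1 -4; 0 0 1]
det M = -1; M⁻¹ = [-1 2 5; 0 1 4; 0 0 1]
M⁻¹ · (-12, -7)ᵀ = (3, -3)ᵀ

p = (3, -3)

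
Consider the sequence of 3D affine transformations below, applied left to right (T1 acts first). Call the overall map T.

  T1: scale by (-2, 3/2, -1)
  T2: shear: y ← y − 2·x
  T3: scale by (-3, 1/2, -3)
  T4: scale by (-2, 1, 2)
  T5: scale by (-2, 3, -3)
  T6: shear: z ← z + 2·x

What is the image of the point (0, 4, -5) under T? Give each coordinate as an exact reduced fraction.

T(p) = (0, 9, 90)

T1 scale by (-2, 3/2, -1): (0, 4, -5) → (0, 6, 5)
T2 shear: y ← y − 2·x: (0, 6, 5) → (0, 6, 5)
T3 scale by (-3, 1/2, -3): (0, 6, 5) → (0, 3, -15)
T4 scale by (-2, 1, 2): (0, 3, -15) → (0, 3, -30)
T5 scale by (-2, 3, -3): (0, 3, -30) → (0, 9, 90)
T6 shear: z ← z + 2·x: (0, 9, 90) → (0, 9, 90)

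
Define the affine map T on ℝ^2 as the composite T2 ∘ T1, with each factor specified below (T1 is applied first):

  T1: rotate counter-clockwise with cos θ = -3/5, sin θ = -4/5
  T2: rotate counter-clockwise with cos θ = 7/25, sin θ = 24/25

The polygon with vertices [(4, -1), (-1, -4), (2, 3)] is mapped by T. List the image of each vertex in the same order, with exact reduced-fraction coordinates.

T1 rotate counter-clockwise with cos θ = -3/5, sin θ = -4/5: (4, -1) → (-16/5, -13/5); (-1, -4) → (-13/5, 16/5); (2, 3) → (6/5, -17/5)
T2 rotate counter-clockwise with cos θ = 7/25, sin θ = 24/25: (-16/5, -13/5) → (8/5, -19/5); (-13/5, 16/5) → (-19/5, -8/5); (6/5, -17/5) → (18/5, 1/5)

image vertices: (8/5, -19/5), (-19/5, -8/5), (18/5, 1/5)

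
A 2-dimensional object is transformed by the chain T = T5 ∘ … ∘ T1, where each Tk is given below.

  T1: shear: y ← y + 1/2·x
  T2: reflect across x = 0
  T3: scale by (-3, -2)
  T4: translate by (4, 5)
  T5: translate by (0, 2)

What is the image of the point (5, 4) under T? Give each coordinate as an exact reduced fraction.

T(p) = (19, -6)

T1 shear: y ← y + 1/2·x: (5, 4) → (5, 13/2)
T2 reflect across x = 0: (5, 13/2) → (-5, 13/2)
T3 scale by (-3, -2): (-5, 13/2) → (15, -13)
T4 translate by (4, 5): (15, -13) → (19, -8)
T5 translate by (0, 2): (19, -8) → (19, -6)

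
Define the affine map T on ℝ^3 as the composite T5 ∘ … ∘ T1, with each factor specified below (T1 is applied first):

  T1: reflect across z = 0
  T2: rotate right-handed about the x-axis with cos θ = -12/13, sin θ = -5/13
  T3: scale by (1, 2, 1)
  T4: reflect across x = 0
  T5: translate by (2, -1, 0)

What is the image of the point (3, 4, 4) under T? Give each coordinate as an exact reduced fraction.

T(p) = (-1, -149/13, 28/13)

T1 reflect across z = 0: (3, 4, 4) → (3, 4, -4)
T2 rotate right-handed about the x-axis with cos θ = -12/13, sin θ = -5/13: (3, 4, -4) → (3, -68/13, 28/13)
T3 scale by (1, 2, 1): (3, -68/13, 28/13) → (3, -136/13, 28/13)
T4 reflect across x = 0: (3, -136/13, 28/13) → (-3, -136/13, 28/13)
T5 translate by (2, -1, 0): (-3, -136/13, 28/13) → (-1, -149/13, 28/13)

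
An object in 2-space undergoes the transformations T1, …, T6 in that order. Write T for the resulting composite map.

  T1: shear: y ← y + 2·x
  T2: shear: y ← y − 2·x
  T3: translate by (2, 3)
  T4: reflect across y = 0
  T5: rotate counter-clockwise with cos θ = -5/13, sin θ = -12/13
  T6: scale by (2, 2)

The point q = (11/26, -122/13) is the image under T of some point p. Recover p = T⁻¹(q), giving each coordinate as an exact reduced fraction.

T1 = [1 0 0; 2 1 0; 0 0 1]
T2·T1 = [1 0 0; 0 1 0; 0 0 1]
T3·…·T1 = [1 0 2; 0 1 3; 0 0 1]
T4·…·T1 = [1 0 2; 0 -1 -3; 0 0 1]
T5·…·T1 = [-5/13 -12/13 -46/13; -12/13 5/13 -9/13; 0 0 1]
T6·…·T1 = [-10/13 -24/13 -92/13; -24/13 10/13 -18/13; 0 0 1]
det M = -4; M⁻¹ = [-5/26 -6/13 -2; -6/13 5/26 -3; 0 0 1]
M⁻¹ · (11/26, -122/13)ᵀ = (9/4, -5)ᵀ

p = (9/4, -5)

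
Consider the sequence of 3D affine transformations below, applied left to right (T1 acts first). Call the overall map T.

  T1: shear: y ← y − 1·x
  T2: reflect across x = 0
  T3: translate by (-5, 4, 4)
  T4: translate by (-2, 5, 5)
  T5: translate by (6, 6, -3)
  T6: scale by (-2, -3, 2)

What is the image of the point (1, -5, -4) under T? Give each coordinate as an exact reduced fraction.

T1 shear: y ← y − 1·x: (1, -5, -4) → (1, -6, -4)
T2 reflect across x = 0: (1, -6, -4) → (-1, -6, -4)
T3 translate by (-5, 4, 4): (-1, -6, -4) → (-6, -2, 0)
T4 translate by (-2, 5, 5): (-6, -2, 0) → (-8, 3, 5)
T5 translate by (6, 6, -3): (-8, 3, 5) → (-2, 9, 2)
T6 scale by (-2, -3, 2): (-2, 9, 2) → (4, -27, 4)

T(p) = (4, -27, 4)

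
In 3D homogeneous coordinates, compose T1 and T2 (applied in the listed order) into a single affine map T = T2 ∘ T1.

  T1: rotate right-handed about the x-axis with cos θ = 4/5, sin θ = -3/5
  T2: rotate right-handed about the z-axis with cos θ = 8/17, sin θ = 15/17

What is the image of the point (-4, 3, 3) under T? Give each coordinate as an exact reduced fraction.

T1 rotate right-handed about the x-axis with cos θ = 4/5, sin θ = -3/5: (-4, 3, 3) → (-4, 21/5, 3/5)
T2 rotate right-handed about the z-axis with cos θ = 8/17, sin θ = 15/17: (-4, 21/5, 3/5) → (-95/17, -132/85, 3/5)

T(p) = (-95/17, -132/85, 3/5)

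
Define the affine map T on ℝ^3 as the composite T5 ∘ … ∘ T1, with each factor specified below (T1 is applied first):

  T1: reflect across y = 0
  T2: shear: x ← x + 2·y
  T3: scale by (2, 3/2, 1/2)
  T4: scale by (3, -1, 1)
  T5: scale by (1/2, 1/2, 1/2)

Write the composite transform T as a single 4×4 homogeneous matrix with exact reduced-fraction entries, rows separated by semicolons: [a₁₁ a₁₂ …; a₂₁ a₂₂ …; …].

T1 = [1 0 0 0; 0 -1 0 0; 0 0 1 0; 0 0 0 1]
T2·T1 = [1 -2 0 0; 0 -1 0 0; 0 0 1 0; 0 0 0 1]
T3·…·T1 = [2 -4 0 0; 0 -3/2 0 0; 0 0 1/2 0; 0 0 0 1]
T4·…·T1 = [6 -12 0 0; 0 3/2 0 0; 0 0 1/2 0; 0 0 0 1]
T5·…·T1 = [3 -6 0 0; 0 3/4 0 0; 0 0 1/4 0; 0 0 0 1]

T = [3 -6 0 0; 0 3/4 0 0; 0 0 1/4 0; 0 0 0 1]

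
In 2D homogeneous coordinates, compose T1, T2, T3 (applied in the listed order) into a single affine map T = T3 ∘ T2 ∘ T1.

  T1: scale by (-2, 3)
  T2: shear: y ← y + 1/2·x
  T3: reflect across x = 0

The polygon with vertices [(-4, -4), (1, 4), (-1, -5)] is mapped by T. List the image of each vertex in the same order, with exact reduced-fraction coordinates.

image vertices: (-8, -8), (2, 11), (-2, -14)

T1 scale by (-2, 3): (-4, -4) → (8, -12); (1, 4) → (-2, 12); (-1, -5) → (2, -15)
T2 shear: y ← y + 1/2·x: (8, -12) → (8, -8); (-2, 12) → (-2, 11); (2, -15) → (2, -14)
T3 reflect across x = 0: (8, -8) → (-8, -8); (-2, 11) → (2, 11); (2, -14) → (-2, -14)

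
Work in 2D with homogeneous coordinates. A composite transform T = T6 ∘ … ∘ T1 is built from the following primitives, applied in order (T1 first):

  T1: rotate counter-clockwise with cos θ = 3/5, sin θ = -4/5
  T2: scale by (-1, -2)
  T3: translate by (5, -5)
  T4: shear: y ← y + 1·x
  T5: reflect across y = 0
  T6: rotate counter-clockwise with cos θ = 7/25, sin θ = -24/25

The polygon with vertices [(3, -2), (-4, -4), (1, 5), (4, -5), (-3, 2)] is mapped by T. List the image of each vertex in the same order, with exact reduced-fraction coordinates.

T1 rotate counter-clockwise with cos θ = 3/5, sin θ = -4/5: (3, -2) → (1/5, -18/5); (-4, -4) → (-28/5, 4/5); (1, 5) → (23/5, 11/5); (4, -5) → (-8/5, -31/5); (-3, 2) → (-1/5, 18/5)
T2 scale by (-1, -2): (1/5, -18/5) → (-1/5, 36/5); (-28/5, 4/5) → (28/5, -8/5); (23/5, 11/5) → (-23/5, -22/5); (-8/5, -31/5) → (8/5, 62/5); (-1/5, 18/5) → (1/5, -36/5)
T3 translate by (5, -5): (-1/5, 36/5) → (24/5, 11/5); (28/5, -8/5) → (53/5, -33/5); (-23/5, -22/5) → (2/5, -47/5); (8/5, 62/5) → (33/5, 37/5); (1/5, -36/5) → (26/5, -61/5)
T4 shear: y ← y + 1·x: (24/5, 11/5) → (24/5, 7); (53/5, -33/5) → (53/5, 4); (2/5, -47/5) → (2/5, -9); (33/5, 37/5) → (33/5, 14); (26/5, -61/5) → (26/5, -7)
T5 reflect across y = 0: (24/5, 7) → (24/5, -7); (53/5, 4) → (53/5, -4); (2/5, -9) → (2/5, 9); (33/5, 14) → (33/5, -14); (26/5, -7) → (26/5, 7)
T6 rotate counter-clockwise with cos θ = 7/25, sin θ = -24/25: (24/5, -7) → (-672/125, -821/125); (53/5, -4) → (-109/125, -1412/125); (2/5, 9) → (1094/125, 267/125); (33/5, -14) → (-1449/125, -1282/125); (26/5, 7) → (1022/125, -379/125)

image vertices: (-672/125, -821/125), (-109/125, -1412/125), (1094/125, 267/125), (-1449/125, -1282/125), (1022/125, -379/125)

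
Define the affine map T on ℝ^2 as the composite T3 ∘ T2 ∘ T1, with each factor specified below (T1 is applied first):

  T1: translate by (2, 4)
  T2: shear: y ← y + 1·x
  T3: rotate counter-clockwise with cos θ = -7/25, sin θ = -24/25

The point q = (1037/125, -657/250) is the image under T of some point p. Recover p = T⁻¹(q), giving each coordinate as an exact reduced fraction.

T1 = [1 0 2; 0 1 4; 0 0 1]
T2·T1 = [1 0 2; 1 1 6; 0 0 1]
T3·…·T1 = [17/25 24/25 26/5; -31/25 -7/25 -18/5; 0 0 1]
det M = 1; M⁻¹ = [-7/25 -24/25 -2; 31/25 17/25 -4; 0 0 1]
M⁻¹ · (1037/125, -657/250)ᵀ = (-9/5, 9/2)ᵀ

p = (-9/5, 9/2)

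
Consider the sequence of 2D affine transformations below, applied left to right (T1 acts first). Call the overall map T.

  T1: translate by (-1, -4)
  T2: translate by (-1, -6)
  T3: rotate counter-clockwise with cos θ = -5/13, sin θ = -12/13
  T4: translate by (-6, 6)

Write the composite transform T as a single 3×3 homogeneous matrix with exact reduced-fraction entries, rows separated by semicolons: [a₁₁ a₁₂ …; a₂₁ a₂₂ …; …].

T = [-5/13 12/13 -188/13; -12/13 -5/13 152/13; 0 0 1]

T1 = [1 0 -1; 0 1 -4; 0 0 1]
T2·T1 = [1 0 -2; 0 1 -10; 0 0 1]
T3·…·T1 = [-5/13 12/13 -110/13; -12/13 -5/13 74/13; 0 0 1]
T4·…·T1 = [-5/13 12/13 -188/13; -12/13 -5/13 152/13; 0 0 1]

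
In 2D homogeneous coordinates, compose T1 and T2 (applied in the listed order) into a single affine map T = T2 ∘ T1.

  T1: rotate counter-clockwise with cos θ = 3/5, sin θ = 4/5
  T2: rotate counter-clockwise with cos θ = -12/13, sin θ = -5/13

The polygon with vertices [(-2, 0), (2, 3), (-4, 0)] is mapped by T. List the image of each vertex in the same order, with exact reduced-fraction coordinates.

T1 rotate counter-clockwise with cos θ = 3/5, sin θ = 4/5: (-2, 0) → (-6/5, -8/5); (2, 3) → (-6/5, 17/5); (-4, 0) → (-12/5, -16/5)
T2 rotate counter-clockwise with cos θ = -12/13, sin θ = -5/13: (-6/5, -8/5) → (32/65, 126/65); (-6/5, 17/5) → (157/65, -174/65); (-12/5, -16/5) → (64/65, 252/65)

image vertices: (32/65, 126/65), (157/65, -174/65), (64/65, 252/65)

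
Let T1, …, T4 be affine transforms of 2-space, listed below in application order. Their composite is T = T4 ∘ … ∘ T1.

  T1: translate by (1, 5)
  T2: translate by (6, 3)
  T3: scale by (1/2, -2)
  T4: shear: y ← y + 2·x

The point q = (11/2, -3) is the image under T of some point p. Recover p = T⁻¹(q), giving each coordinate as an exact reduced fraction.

p = (4, -1)

T1 = [1 0 1; 0 1 5; 0 0 1]
T2·T1 = [1 0 7; 0 1 8; 0 0 1]
T3·…·T1 = [1/2 0 7/2; 0 -2 -16; 0 0 1]
T4·…·T1 = [1/2 0 7/2; 1 -2 -9; 0 0 1]
det M = -1; M⁻¹ = [2 0 -7; 1 -1/2 -8; 0 0 1]
M⁻¹ · (11/2, -3)ᵀ = (4, -1)ᵀ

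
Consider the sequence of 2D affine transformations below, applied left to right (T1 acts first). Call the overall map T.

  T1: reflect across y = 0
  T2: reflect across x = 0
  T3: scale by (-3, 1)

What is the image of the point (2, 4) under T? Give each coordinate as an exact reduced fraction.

T1 reflect across y = 0: (2, 4) → (2, -4)
T2 reflect across x = 0: (2, -4) → (-2, -4)
T3 scale by (-3, 1): (-2, -4) → (6, -4)

T(p) = (6, -4)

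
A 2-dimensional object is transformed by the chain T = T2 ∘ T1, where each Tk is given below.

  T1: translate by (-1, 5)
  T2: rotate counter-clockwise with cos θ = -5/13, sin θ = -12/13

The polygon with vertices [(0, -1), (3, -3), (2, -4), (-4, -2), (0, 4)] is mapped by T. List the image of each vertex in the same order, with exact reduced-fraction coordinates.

T1 translate by (-1, 5): (0, -1) → (-1, 4); (3, -3) → (2, 2); (2, -4) → (1, 1); (-4, -2) → (-5, 3); (0, 4) → (-1, 9)
T2 rotate counter-clockwise with cos θ = -5/13, sin θ = -12/13: (-1, 4) → (53/13, -8/13); (2, 2) → (14/13, -34/13); (1, 1) → (7/13, -17/13); (-5, 3) → (61/13, 45/13); (-1, 9) → (113/13, -33/13)

image vertices: (53/13, -8/13), (14/13, -34/13), (7/13, -17/13), (61/13, 45/13), (113/13, -33/13)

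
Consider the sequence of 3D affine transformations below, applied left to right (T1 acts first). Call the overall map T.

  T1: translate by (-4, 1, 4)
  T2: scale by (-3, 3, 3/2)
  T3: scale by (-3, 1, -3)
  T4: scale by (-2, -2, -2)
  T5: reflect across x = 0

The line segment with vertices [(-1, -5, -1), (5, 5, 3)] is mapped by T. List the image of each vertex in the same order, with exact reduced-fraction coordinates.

image vertices: (-90, 24, 27), (18, -36, 63)

T1 translate by (-4, 1, 4): (-1, -5, -1) → (-5, -4, 3); (5, 5, 3) → (1, 6, 7)
T2 scale by (-3, 3, 3/2): (-5, -4, 3) → (15, -12, 9/2); (1, 6, 7) → (-3, 18, 21/2)
T3 scale by (-3, 1, -3): (15, -12, 9/2) → (-45, -12, -27/2); (-3, 18, 21/2) → (9, 18, -63/2)
T4 scale by (-2, -2, -2): (-45, -12, -27/2) → (90, 24, 27); (9, 18, -63/2) → (-18, -36, 63)
T5 reflect across x = 0: (90, 24, 27) → (-90, 24, 27); (-18, -36, 63) → (18, -36, 63)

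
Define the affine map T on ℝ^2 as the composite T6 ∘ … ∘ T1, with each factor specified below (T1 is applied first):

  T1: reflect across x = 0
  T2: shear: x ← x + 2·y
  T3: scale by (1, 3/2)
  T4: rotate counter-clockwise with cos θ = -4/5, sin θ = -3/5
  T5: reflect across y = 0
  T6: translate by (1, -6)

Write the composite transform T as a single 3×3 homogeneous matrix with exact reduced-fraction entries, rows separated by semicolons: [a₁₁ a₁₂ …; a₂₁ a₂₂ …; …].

T = [4/5 -7/10 1; -3/5 12/5 -6; 0 0 1]

T1 = [-1 0 0; 0 1 0; 0 0 1]
T2·T1 = [-1 2 0; 0 1 0; 0 0 1]
T3·…·T1 = [-1 2 0; 0 3/2 0; 0 0 1]
T4·…·T1 = [4/5 -7/10 0; 3/5 -12/5 0; 0 0 1]
T5·…·T1 = [4/5 -7/10 0; -3/5 12/5 0; 0 0 1]
T6·…·T1 = [4/5 -7/10 1; -3/5 12/5 -6; 0 0 1]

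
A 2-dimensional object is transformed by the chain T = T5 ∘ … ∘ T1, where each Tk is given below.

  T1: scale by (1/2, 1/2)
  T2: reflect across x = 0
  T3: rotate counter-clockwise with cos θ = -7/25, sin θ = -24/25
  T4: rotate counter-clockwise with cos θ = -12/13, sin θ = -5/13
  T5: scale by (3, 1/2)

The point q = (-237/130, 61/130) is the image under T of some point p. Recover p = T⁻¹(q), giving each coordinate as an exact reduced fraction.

T1 = [1/2 0 0; 0 1/2 0; 0 0 1]
T2·T1 = [-1/2 0 0; 0 1/2 0; 0 0 1]
T3·…·T1 = [7/50 12/25 0; 12/25 -7/50 0; 0 0 1]
T4·…·T1 = [18/325 -323/650 0; -323/650 -18/325 0; 0 0 1]
T5·…·T1 = [54/325 -969/650 0; -323/1300 -9/325 0; 0 0 1]
det M = -3/8; M⁻¹ = [24/325 -1292/325 0; -646/975 -144/325 0; 0 0 1]
M⁻¹ · (-237/130, 61/130)ᵀ = (-2, 1)ᵀ

p = (-2, 1)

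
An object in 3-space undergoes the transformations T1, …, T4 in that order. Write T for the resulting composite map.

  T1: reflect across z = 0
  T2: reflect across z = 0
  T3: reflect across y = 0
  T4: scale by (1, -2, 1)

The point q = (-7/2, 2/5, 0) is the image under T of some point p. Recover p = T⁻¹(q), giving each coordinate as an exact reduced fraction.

p = (-7/2, 1/5, 0)

T1 = [1 0 0 0; 0 1 0 0; 0 0 -1 0; 0 0 0 1]
T2·T1 = [1 0 0 0; 0 1 0 0; 0 0 1 0; 0 0 0 1]
T3·…·T1 = [1 0 0 0; 0 -1 0 0; 0 0 1 0; 0 0 0 1]
T4·…·T1 = [1 0 0 0; 0 2 0 0; 0 0 1 0; 0 0 0 1]
det M = 2; M⁻¹ = [1 0 0 0; 0 1/2 0 0; 0 0 1 0; 0 0 0 1]
M⁻¹ · (-7/2, 2/5, 0)ᵀ = (-7/2, 1/5, 0)ᵀ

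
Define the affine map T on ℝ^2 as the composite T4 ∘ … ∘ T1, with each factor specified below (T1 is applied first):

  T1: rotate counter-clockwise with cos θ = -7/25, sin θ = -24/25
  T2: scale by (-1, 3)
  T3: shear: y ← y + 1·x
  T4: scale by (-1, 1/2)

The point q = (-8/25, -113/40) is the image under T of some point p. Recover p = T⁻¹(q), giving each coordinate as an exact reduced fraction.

p = (2, 1/4)

T1 = [-7/25 24/25 0; -24/25 -7/25 0; 0 0 1]
T2·T1 = [7/25 -24/25 0; -72/25 -21/25 0; 0 0 1]
T3·…·T1 = [7/25 -24/25 0; -13/5 -9/5 0; 0 0 1]
T4·…·T1 = [-7/25 24/25 0; -13/10 -9/10 0; 0 0 1]
det M = 3/2; M⁻¹ = [-3/5 -16/25 0; 13/15 -14/75 0; 0 0 1]
M⁻¹ · (-8/25, -113/40)ᵀ = (2, 1/4)ᵀ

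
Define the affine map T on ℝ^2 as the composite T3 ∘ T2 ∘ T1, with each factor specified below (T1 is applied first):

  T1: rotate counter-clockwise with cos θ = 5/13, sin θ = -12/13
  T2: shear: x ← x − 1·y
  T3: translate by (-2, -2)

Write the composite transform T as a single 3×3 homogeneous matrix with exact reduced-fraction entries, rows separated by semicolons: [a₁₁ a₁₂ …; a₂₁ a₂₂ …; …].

T = [17/13 7/13 -2; -12/13 5/13 -2; 0 0 1]

T1 = [5/13 12/13 0; -12/13 5/13 0; 0 0 1]
T2·T1 = [17/13 7/13 0; -12/13 5/13 0; 0 0 1]
T3·…·T1 = [17/13 7/13 -2; -12/13 5/13 -2; 0 0 1]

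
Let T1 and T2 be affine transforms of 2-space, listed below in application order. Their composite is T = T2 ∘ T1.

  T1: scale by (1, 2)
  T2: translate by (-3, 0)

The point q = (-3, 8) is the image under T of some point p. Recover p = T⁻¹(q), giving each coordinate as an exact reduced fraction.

p = (0, 4)

T1 = [1 0 0; 0 2 0; 0 0 1]
T2·T1 = [1 0 -3; 0 2 0; 0 0 1]
det M = 2; M⁻¹ = [1 0 3; 0 1/2 0; 0 0 1]
M⁻¹ · (-3, 8)ᵀ = (0, 4)ᵀ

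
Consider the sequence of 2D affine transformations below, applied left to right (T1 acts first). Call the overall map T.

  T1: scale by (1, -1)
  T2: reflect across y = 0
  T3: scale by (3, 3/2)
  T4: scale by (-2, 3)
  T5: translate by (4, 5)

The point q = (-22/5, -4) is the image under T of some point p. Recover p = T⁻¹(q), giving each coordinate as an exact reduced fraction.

T1 = [1 0 0; 0 -1 0; 0 0 1]
T2·T1 = [1 0 0; 0 1 0; 0 0 1]
T3·…·T1 = [3 0 0; 0 3/2 0; 0 0 1]
T4·…·T1 = [-6 0 0; 0 9/2 0; 0 0 1]
T5·…·T1 = [-6 0 4; 0 9/2 5; 0 0 1]
det M = -27; M⁻¹ = [-1/6 0 2/3; 0 2/9 -10/9; 0 0 1]
M⁻¹ · (-22/5, -4)ᵀ = (7/5, -2)ᵀ

p = (7/5, -2)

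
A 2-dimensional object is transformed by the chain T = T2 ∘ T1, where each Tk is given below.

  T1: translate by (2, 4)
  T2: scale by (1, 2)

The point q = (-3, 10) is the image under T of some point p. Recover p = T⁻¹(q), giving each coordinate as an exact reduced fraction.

T1 = [1 0 2; 0 1 4; 0 0 1]
T2·T1 = [1 0 2; 0 2 8; 0 0 1]
det M = 2; M⁻¹ = [1 0 -2; 0 1/2 -4; 0 0 1]
M⁻¹ · (-3, 10)ᵀ = (-5, 1)ᵀ

p = (-5, 1)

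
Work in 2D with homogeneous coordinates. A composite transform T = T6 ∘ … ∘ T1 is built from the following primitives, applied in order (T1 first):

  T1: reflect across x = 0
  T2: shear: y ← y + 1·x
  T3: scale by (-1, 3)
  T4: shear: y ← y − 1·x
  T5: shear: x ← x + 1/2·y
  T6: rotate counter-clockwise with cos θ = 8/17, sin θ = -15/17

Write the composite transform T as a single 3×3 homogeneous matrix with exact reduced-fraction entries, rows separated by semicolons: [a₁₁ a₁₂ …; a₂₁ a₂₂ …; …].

T = [-4 57/17 0; -1 3/34 0; 0 0 1]

T1 = [-1 0 0; 0 1 0; 0 0 1]
T2·T1 = [-1 0 0; -1 1 0; 0 0 1]
T3·…·T1 = [1 0 0; -3 3 0; 0 0 1]
T4·…·T1 = [1 0 0; -4 3 0; 0 0 1]
T5·…·T1 = [-1 3/2 0; -4 3 0; 0 0 1]
T6·…·T1 = [-4 57/17 0; -1 3/34 0; 0 0 1]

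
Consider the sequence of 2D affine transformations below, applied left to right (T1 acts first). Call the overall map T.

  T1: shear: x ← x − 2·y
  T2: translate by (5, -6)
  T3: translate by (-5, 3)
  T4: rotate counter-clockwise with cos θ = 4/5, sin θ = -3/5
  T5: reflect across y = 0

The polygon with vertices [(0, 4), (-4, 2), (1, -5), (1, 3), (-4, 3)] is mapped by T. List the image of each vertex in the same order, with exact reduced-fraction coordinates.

image vertices: (-29/5, -28/5), (-7, -4), (4, 13), (-4, -3), (-8, -6)

T1 shear: x ← x − 2·y: (0, 4) → (-8, 4); (-4, 2) → (-8, 2); (1, -5) → (11, -5); (1, 3) → (-5, 3); (-4, 3) → (-10, 3)
T2 translate by (5, -6): (-8, 4) → (-3, -2); (-8, 2) → (-3, -4); (11, -5) → (16, -11); (-5, 3) → (0, -3); (-10, 3) → (-5, -3)
T3 translate by (-5, 3): (-3, -2) → (-8, 1); (-3, -4) → (-8, -1); (16, -11) → (11, -8); (0, -3) → (-5, 0); (-5, -3) → (-10, 0)
T4 rotate counter-clockwise with cos θ = 4/5, sin θ = -3/5: (-8, 1) → (-29/5, 28/5); (-8, -1) → (-7, 4); (11, -8) → (4, -13); (-5, 0) → (-4, 3); (-10, 0) → (-8, 6)
T5 reflect across y = 0: (-29/5, 28/5) → (-29/5, -28/5); (-7, 4) → (-7, -4); (4, -13) → (4, 13); (-4, 3) → (-4, -3); (-8, 6) → (-8, -6)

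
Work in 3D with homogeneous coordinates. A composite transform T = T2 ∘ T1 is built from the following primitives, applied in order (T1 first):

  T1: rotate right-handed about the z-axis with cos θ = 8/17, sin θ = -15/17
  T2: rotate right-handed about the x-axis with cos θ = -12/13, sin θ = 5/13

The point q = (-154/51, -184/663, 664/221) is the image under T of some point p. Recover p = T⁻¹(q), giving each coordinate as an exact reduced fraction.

T1 = [8/17 15/17 0 0; -15/17 8/17 0 0; 0 0 1 0; 0 0 0 1]
T2·T1 = [8/17 15/17 0 0; 180/221 -96/221 -5/13 0; -75/221 40/221 -12/13 0; 0 0 0 1]
det M = 1; M⁻¹ = [8/17 180/221 -75/221 0; 15/17 -96/221 40/221 0; 0 -5/13 -12/13 0; 0 0 0 1]
M⁻¹ · (-154/51, -184/663, 664/221)ᵀ = (-8/3, -2, -8/3)ᵀ

p = (-8/3, -2, -8/3)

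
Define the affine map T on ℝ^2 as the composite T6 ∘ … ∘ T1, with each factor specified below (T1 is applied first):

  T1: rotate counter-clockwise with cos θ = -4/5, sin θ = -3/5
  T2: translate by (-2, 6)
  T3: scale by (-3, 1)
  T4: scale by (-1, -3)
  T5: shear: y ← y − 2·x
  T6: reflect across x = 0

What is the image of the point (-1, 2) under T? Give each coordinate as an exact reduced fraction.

T1 rotate counter-clockwise with cos θ = -4/5, sin θ = -3/5: (-1, 2) → (2, -1)
T2 translate by (-2, 6): (2, -1) → (0, 5)
T3 scale by (-3, 1): (0, 5) → (0, 5)
T4 scale by (-1, -3): (0, 5) → (0, -15)
T5 shear: y ← y − 2·x: (0, -15) → (0, -15)
T6 reflect across x = 0: (0, -15) → (0, -15)

T(p) = (0, -15)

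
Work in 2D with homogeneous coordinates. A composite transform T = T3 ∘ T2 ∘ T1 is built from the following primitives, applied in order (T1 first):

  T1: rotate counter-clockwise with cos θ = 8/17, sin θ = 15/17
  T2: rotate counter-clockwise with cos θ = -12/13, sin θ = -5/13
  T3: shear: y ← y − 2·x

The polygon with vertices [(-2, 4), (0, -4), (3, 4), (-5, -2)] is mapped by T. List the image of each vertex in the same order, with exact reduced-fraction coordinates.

T1 rotate counter-clockwise with cos θ = 8/17, sin θ = 15/17: (-2, 4) → (-76/17, 2/17); (0, -4) → (60/17, -32/17); (3, 4) → (-36/17, 77/17); (-5, -2) → (-10/17, -91/17)
T2 rotate counter-clockwise with cos θ = -12/13, sin θ = -5/13: (-76/17, 2/17) → (922/221, 356/221); (60/17, -32/17) → (-880/221, 84/221); (-36/17, 77/17) → (817/221, -744/221); (-10/17, -91/17) → (-335/221, 1142/221)
T3 shear: y ← y − 2·x: (922/221, 356/221) → (922/221, -1488/221); (-880/221, 84/221) → (-880/221, 1844/221); (817/221, -744/221) → (817/221, -2378/221); (-335/221, 1142/221) → (-335/221, 1812/221)

image vertices: (922/221, -1488/221), (-880/221, 1844/221), (817/221, -2378/221), (-335/221, 1812/221)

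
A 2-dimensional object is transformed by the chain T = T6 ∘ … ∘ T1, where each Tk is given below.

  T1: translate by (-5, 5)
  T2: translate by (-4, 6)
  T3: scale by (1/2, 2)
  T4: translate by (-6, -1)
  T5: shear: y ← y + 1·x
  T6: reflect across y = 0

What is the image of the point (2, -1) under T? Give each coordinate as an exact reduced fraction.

T1 translate by (-5, 5): (2, -1) → (-3, 4)
T2 translate by (-4, 6): (-3, 4) → (-7, 10)
T3 scale by (1/2, 2): (-7, 10) → (-7/2, 20)
T4 translate by (-6, -1): (-7/2, 20) → (-19/2, 19)
T5 shear: y ← y + 1·x: (-19/2, 19) → (-19/2, 19/2)
T6 reflect across y = 0: (-19/2, 19/2) → (-19/2, -19/2)

T(p) = (-19/2, -19/2)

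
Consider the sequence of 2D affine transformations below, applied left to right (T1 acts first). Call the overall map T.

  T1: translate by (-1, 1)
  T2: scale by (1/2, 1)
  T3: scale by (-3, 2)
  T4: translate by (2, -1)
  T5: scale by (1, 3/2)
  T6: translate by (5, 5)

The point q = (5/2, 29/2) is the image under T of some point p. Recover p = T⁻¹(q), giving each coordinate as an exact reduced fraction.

T1 = [1 0 -1; 0 1 1; 0 0 1]
T2·T1 = [1/2 0 -1/2; 0 1 1; 0 0 1]
T3·…·T1 = [-3/2 0 3/2; 0 2 2; 0 0 1]
T4·…·T1 = [-3/2 0 7/2; 0 2 1; 0 0 1]
T5·…·T1 = [-3/2 0 7/2; 0 3 3/2; 0 0 1]
T6·…·T1 = [-3/2 0 17/2; 0 3 13/2; 0 0 1]
det M = -9/2; M⁻¹ = [-2/3 0 17/3; 0 1/3 -13/6; 0 0 1]
M⁻¹ · (5/2, 29/2)ᵀ = (4, 8/3)ᵀ

p = (4, 8/3)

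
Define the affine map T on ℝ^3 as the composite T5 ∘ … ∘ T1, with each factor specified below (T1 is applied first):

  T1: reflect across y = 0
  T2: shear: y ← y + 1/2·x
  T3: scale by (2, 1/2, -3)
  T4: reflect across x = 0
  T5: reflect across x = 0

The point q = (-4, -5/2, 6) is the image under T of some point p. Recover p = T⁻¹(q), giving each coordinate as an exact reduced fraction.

T1 = [1 0 0 0; 0 -1 0 0; 0 0 1 0; 0 0 0 1]
T2·T1 = [1 0 0 0; 1/2 -1 0 0; 0 0 1 0; 0 0 0 1]
T3·…·T1 = [2 0 0 0; 1/4 -1/2 0 0; 0 0 -3 0; 0 0 0 1]
T4·…·T1 = [-2 0 0 0; 1/4 -1/2 0 0; 0 0 -3 0; 0 0 0 1]
T5·…·T1 = [2 0 0 0; 1/4 -1/2 0 0; 0 0 -3 0; 0 0 0 1]
det M = 3; M⁻¹ = [1/2 0 0 0; 1/4 -2 0 0; 0 0 -1/3 0; 0 0 0 1]
M⁻¹ · (-4, -5/2, 6)ᵀ = (-2, 4, -2)ᵀ

p = (-2, 4, -2)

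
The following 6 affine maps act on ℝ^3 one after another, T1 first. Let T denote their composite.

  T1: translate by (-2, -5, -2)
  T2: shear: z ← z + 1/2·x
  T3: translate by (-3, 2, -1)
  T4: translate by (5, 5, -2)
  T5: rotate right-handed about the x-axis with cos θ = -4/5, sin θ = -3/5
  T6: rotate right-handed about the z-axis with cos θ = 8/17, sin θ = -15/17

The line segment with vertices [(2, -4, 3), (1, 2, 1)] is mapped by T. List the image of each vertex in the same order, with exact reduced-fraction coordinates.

T1 translate by (-2, -5, -2): (2, -4, 3) → (0, -9, 1); (1, 2, 1) → (-1, -3, -1)
T2 shear: z ← z + 1/2·x: (0, -9, 1) → (0, -9, 1); (-1, -3, -1) → (-1, -3, -3/2)
T3 translate by (-3, 2, -1): (0, -9, 1) → (-3, -7, 0); (-1, -3, -3/2) → (-4, -1, -5/2)
T4 translate by (5, 5, -2): (-3, -7, 0) → (2, -2, -2); (-4, -1, -5/2) → (1, 4, -9/2)
T5 rotate right-handed about the x-axis with cos θ = -4/5, sin θ = -3/5: (2, -2, -2) → (2, 2/5, 14/5); (1, 4, -9/2) → (1, -59/10, 6/5)
T6 rotate right-handed about the z-axis with cos θ = 8/17, sin θ = -15/17: (2, 2/5, 14/5) → (22/17, -134/85, 14/5); (1, -59/10, 6/5) → (-161/34, -311/85, 6/5)

image vertices: (22/17, -134/85, 14/5), (-161/34, -311/85, 6/5)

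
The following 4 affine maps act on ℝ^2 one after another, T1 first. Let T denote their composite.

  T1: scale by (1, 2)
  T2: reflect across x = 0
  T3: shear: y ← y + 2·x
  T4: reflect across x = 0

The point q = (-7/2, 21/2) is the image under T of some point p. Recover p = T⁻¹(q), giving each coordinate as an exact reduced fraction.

p = (-7/2, 7/4)

T1 = [1 0 0; 0 2 0; 0 0 1]
T2·T1 = [-1 0 0; 0 2 0; 0 0 1]
T3·…·T1 = [-1 0 0; -2 2 0; 0 0 1]
T4·…·T1 = [1 0 0; -2 2 0; 0 0 1]
det M = 2; M⁻¹ = [1 0 0; 1 1/2 0; 0 0 1]
M⁻¹ · (-7/2, 21/2)ᵀ = (-7/2, 7/4)ᵀ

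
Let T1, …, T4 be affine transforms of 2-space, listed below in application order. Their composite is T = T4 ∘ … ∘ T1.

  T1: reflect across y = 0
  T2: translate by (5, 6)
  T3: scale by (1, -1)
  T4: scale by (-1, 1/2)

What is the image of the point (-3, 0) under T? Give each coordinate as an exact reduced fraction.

T(p) = (-2, -3)

T1 reflect across y = 0: (-3, 0) → (-3, 0)
T2 translate by (5, 6): (-3, 0) → (2, 6)
T3 scale by (1, -1): (2, 6) → (2, -6)
T4 scale by (-1, 1/2): (2, -6) → (-2, -3)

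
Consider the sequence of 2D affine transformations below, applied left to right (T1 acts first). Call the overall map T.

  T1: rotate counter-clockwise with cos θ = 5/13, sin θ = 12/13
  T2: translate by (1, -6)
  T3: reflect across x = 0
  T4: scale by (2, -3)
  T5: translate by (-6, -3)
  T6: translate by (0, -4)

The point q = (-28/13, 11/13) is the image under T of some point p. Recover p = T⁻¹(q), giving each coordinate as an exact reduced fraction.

p = (2, 4)

T1 = [5/13 -12/13 0; 12/13 5/13 0; 0 0 1]
T2·T1 = [5/13 -12/13 1; 12/13 5/13 -6; 0 0 1]
T3·…·T1 = [-5/13 12/13 -1; 12/13 5/13 -6; 0 0 1]
T4·…·T1 = [-10/13 24/13 -2; -36/13 -15/13 18; 0 0 1]
T5·…·T1 = [-10/13 24/13 -8; -36/13 -15/13 15; 0 0 1]
T6·…·T1 = [-10/13 24/13 -8; -36/13 -15/13 11; 0 0 1]
det M = 6; M⁻¹ = [-5/26 -4/13 24/13; 6/13 -5/39 199/39; 0 0 1]
M⁻¹ · (-28/13, 11/13)ᵀ = (2, 4)ᵀ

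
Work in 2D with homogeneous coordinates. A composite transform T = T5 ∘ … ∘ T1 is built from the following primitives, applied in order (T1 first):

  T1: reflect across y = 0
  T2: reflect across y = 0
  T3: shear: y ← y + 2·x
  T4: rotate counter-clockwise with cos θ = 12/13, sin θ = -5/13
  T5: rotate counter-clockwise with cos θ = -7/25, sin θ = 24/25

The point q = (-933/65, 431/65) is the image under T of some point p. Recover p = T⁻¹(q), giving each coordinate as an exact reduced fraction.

p = (5, 5)

T1 = [1 0 0; 0 -1 0; 0 0 1]
T2·T1 = [1 0 0; 0 1 0; 0 0 1]
T3·…·T1 = [1 0 0; 2 1 0; 0 0 1]
T4·…·T1 = [22/13 5/13 0; 19/13 12/13 0; 0 0 1]
T5·…·T1 = [-122/65 -323/325 0; 79/65 36/325 0; 0 0 1]
det M = 1; M⁻¹ = [36/325 323/325 0; -79/65 -122/65 0; 0 0 1]
M⁻¹ · (-933/65, 431/65)ᵀ = (5, 5)ᵀ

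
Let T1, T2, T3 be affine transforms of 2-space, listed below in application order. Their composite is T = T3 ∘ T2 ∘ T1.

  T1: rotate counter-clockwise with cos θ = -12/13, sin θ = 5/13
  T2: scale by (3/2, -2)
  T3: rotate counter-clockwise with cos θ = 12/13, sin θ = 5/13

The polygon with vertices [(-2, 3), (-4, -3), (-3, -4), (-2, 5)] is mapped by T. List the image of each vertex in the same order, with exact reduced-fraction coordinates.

image vertices: (-298/169, 2343/338), (1294/169, 177/338), (1338/169, -372/169), (-718/169, 3345/338)

T1 rotate counter-clockwise with cos θ = -12/13, sin θ = 5/13: (-2, 3) → (9/13, -46/13); (-4, -3) → (63/13, 16/13); (-3, -4) → (56/13, 33/13); (-2, 5) → (-1/13, -70/13)
T2 scale by (3/2, -2): (9/13, -46/13) → (27/26, 92/13); (63/13, 16/13) → (189/26, -32/13); (56/13, 33/13) → (84/13, -66/13); (-1/13, -70/13) → (-3/26, 140/13)
T3 rotate counter-clockwise with cos θ = 12/13, sin θ = 5/13: (27/26, 92/13) → (-298/169, 2343/338); (189/26, -32/13) → (1294/169, 177/338); (84/13, -66/13) → (1338/169, -372/169); (-3/26, 140/13) → (-718/169, 3345/338)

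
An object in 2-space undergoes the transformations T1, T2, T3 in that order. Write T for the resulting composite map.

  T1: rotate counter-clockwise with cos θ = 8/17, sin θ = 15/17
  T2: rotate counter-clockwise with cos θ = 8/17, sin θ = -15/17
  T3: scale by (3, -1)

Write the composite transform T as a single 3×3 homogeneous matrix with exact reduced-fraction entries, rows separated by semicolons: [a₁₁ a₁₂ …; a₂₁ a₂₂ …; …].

T = [3 0 0; 0 -1 0; 0 0 1]

T1 = [8/17 -15/17 0; 15/17 8/17 0; 0 0 1]
T2·T1 = [1 0 0; 0 1 0; 0 0 1]
T3·…·T1 = [3 0 0; 0 -1 0; 0 0 1]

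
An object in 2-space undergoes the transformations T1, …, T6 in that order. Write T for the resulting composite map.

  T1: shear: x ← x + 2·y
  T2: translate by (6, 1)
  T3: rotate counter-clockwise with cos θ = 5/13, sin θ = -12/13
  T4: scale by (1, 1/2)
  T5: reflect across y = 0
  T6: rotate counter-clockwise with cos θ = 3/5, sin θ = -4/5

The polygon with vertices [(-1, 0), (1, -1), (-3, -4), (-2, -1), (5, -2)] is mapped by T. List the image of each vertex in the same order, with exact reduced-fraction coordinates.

T1 shear: x ← x + 2·y: (-1, 0) → (-1, 0); (1, -1) → (-1, -1); (-3, -4) → (-11, -4); (-2, -1) → (-4, -1); (5, -2) → (1, -2)
T2 translate by (6, 1): (-1, 0) → (5, 1); (-1, -1) → (5, 0); (-11, -4) → (-5, -3); (-4, -1) → (2, 0); (1, -2) → (7, -1)
T3 rotate counter-clockwise with cos θ = 5/13, sin θ = -12/13: (5, 1) → (37/13, -55/13); (5, 0) → (25/13, -60/13); (-5, -3) → (-61/13, 45/13); (2, 0) → (10/13, -24/13); (7, -1) → (23/13, -89/13)
T4 scale by (1, 1/2): (37/13, -55/13) → (37/13, -55/26); (25/13, -60/13) → (25/13, -30/13); (-61/13, 45/13) → (-61/13, 45/26); (10/13, -24/13) → (10/13, -12/13); (23/13, -89/13) → (23/13, -89/26)
T5 reflect across y = 0: (37/13, -55/26) → (37/13, 55/26); (25/13, -30/13) → (25/13, 30/13); (-61/13, 45/26) → (-61/13, -45/26); (10/13, -12/13) → (10/13, 12/13); (23/13, -89/26) → (23/13, 89/26)
T6 rotate counter-clockwise with cos θ = 3/5, sin θ = -4/5: (37/13, 55/26) → (17/5, -131/130); (25/13, 30/13) → (3, -2/13); (-61/13, -45/26) → (-21/5, 353/130); (10/13, 12/13) → (6/5, -4/65); (23/13, 89/26) → (19/5, 83/130)

image vertices: (17/5, -131/130), (3, -2/13), (-21/5, 353/130), (6/5, -4/65), (19/5, 83/130)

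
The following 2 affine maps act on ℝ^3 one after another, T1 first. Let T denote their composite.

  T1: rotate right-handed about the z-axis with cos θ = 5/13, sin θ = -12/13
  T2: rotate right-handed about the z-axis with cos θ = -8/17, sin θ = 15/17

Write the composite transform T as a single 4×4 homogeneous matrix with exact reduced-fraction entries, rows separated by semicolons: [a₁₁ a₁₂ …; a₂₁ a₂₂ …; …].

T = [140/221 -171/221 0 0; 171/221 140/221 0 0; 0 0 1 0; 0 0 0 1]

T1 = [5/13 12/13 0 0; -12/13 5/13 0 0; 0 0 1 0; 0 0 0 1]
T2·T1 = [140/221 -171/221 0 0; 171/221 140/221 0 0; 0 0 1 0; 0 0 0 1]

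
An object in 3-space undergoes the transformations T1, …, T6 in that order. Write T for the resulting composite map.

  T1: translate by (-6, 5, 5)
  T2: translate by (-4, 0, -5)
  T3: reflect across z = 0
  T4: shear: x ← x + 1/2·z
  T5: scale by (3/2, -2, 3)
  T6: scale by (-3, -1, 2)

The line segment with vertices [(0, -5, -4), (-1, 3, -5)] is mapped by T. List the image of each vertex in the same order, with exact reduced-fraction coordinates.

T1 translate by (-6, 5, 5): (0, -5, -4) → (-6, 0, 1); (-1, 3, -5) → (-7, 8, 0)
T2 translate by (-4, 0, -5): (-6, 0, 1) → (-10, 0, -4); (-7, 8, 0) → (-11, 8, -5)
T3 reflect across z = 0: (-10, 0, -4) → (-10, 0, 4); (-11, 8, -5) → (-11, 8, 5)
T4 shear: x ← x + 1/2·z: (-10, 0, 4) → (-8, 0, 4); (-11, 8, 5) → (-17/2, 8, 5)
T5 scale by (3/2, -2, 3): (-8, 0, 4) → (-12, 0, 12); (-17/2, 8, 5) → (-51/4, -16, 15)
T6 scale by (-3, -1, 2): (-12, 0, 12) → (36, 0, 24); (-51/4, -16, 15) → (153/4, 16, 30)

image vertices: (36, 0, 24), (153/4, 16, 30)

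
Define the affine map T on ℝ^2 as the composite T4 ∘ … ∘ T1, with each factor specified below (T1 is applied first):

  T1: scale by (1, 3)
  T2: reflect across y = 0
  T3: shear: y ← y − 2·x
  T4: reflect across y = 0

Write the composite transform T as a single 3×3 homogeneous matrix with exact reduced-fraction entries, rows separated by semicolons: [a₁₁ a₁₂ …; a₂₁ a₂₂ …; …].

T = [1 0 0; 2 3 0; 0 0 1]

T1 = [1 0 0; 0 3 0; 0 0 1]
T2·T1 = [1 0 0; 0 -3 0; 0 0 1]
T3·…·T1 = [1 0 0; -2 -3 0; 0 0 1]
T4·…·T1 = [1 0 0; 2 3 0; 0 0 1]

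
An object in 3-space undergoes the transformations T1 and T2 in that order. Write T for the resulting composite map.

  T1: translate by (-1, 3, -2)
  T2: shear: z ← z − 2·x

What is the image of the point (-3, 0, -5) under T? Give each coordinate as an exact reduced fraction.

T(p) = (-4, 3, 1)

T1 translate by (-1, 3, -2): (-3, 0, -5) → (-4, 3, -7)
T2 shear: z ← z − 2·x: (-4, 3, -7) → (-4, 3, 1)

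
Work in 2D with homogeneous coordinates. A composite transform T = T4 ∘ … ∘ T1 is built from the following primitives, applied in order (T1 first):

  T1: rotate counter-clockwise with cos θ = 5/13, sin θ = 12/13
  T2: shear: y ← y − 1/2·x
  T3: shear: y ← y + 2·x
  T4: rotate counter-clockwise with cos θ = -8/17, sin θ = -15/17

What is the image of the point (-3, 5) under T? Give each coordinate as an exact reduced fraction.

T1 rotate counter-clockwise with cos θ = 5/13, sin θ = 12/13: (-3, 5) → (-75/13, -11/13)
T2 shear: y ← y − 1/2·x: (-75/13, -11/13) → (-75/13, 53/26)
T3 shear: y ← y + 2·x: (-75/13, 53/26) → (-75/13, -19/2)
T4 rotate counter-clockwise with cos θ = -8/17, sin θ = -15/17: (-75/13, -19/2) → (-2505/442, 2113/221)

T(p) = (-2505/442, 2113/221)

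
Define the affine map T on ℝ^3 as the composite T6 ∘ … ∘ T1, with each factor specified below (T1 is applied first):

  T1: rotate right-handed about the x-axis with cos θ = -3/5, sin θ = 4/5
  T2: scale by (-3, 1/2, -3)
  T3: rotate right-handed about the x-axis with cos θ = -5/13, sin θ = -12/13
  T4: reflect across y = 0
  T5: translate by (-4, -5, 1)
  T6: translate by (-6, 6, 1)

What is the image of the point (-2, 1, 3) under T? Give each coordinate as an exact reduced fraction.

T(p) = (-4, -61/26, 29/13)

T1 rotate right-handed about the x-axis with cos θ = -3/5, sin θ = 4/5: (-2, 1, 3) → (-2, -3, -1)
T2 scale by (-3, 1/2, -3): (-2, -3, -1) → (6, -3/2, 3)
T3 rotate right-handed about the x-axis with cos θ = -5/13, sin θ = -12/13: (6, -3/2, 3) → (6, 87/26, 3/13)
T4 reflect across y = 0: (6, 87/26, 3/13) → (6, -87/26, 3/13)
T5 translate by (-4, -5, 1): (6, -87/26, 3/13) → (2, -217/26, 16/13)
T6 translate by (-6, 6, 1): (2, -217/26, 16/13) → (-4, -61/26, 29/13)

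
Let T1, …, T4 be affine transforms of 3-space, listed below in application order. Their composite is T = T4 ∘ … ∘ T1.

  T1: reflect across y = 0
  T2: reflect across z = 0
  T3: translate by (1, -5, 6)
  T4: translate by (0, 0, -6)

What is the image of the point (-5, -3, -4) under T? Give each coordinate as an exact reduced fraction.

T1 reflect across y = 0: (-5, -3, -4) → (-5, 3, -4)
T2 reflect across z = 0: (-5, 3, -4) → (-5, 3, 4)
T3 translate by (1, -5, 6): (-5, 3, 4) → (-4, -2, 10)
T4 translate by (0, 0, -6): (-4, -2, 10) → (-4, -2, 4)

T(p) = (-4, -2, 4)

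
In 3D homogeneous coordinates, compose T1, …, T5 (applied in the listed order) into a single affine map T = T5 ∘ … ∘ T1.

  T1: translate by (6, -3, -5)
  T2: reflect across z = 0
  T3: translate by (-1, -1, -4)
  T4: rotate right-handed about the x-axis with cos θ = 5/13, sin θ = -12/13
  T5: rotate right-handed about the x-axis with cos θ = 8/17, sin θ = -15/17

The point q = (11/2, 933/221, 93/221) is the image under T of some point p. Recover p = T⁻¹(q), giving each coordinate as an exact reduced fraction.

T1 = [1 0 0 6; 0 1 0 -3; 0 0 1 -5; 0 0 0 1]
T2·T1 = [1 0 0 6; 0 1 0 -3; 0 0 -1 5; 0 0 0 1]
T3·…·T1 = [1 0 0 5; 0 1 0 -4; 0 0 -1 1; 0 0 0 1]
T4·…·T1 = [1 0 0 5; 0 5/13 -12/13 -8/13; 0 -12/13 -5/13 53/13; 0 0 0 1]
T5·…·T1 = [1 0 0 5; 0 -140/221 -171/221 43/13; 0 -171/221 140/221 32/13; 0 0 0 1]
det M = -1; M⁻¹ = [1 0 0 -5; 0 -140/221 -171/221 4; 0 -171/221 140/221 1; 0 0 0 1]
M⁻¹ · (11/2, 933/221, 93/221)ᵀ = (1/2, 1, -2)ᵀ

p = (1/2, 1, -2)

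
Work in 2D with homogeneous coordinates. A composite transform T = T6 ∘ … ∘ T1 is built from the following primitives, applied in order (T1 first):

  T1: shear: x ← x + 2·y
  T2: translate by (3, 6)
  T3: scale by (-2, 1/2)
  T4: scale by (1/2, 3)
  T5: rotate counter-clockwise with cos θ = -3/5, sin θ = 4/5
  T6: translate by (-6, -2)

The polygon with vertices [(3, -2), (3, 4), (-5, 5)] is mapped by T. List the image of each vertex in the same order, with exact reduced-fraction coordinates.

image vertices: (-48/5, -36/5), (-48/5, -111/5), (-72/5, -183/10)

T1 shear: x ← x + 2·y: (3, -2) → (-1, -2); (3, 4) → (11, 4); (-5, 5) → (5, 5)
T2 translate by (3, 6): (-1, -2) → (2, 4); (11, 4) → (14, 10); (5, 5) → (8, 11)
T3 scale by (-2, 1/2): (2, 4) → (-4, 2); (14, 10) → (-28, 5); (8, 11) → (-16, 11/2)
T4 scale by (1/2, 3): (-4, 2) → (-2, 6); (-28, 5) → (-14, 15); (-16, 11/2) → (-8, 33/2)
T5 rotate counter-clockwise with cos θ = -3/5, sin θ = 4/5: (-2, 6) → (-18/5, -26/5); (-14, 15) → (-18/5, -101/5); (-8, 33/2) → (-42/5, -163/10)
T6 translate by (-6, -2): (-18/5, -26/5) → (-48/5, -36/5); (-18/5, -101/5) → (-48/5, -111/5); (-42/5, -163/10) → (-72/5, -183/10)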